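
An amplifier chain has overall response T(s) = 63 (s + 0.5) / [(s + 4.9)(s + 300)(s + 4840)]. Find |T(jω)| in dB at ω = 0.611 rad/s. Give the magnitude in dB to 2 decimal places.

-103.18 dB

|j0.611 + 0.5| = √(0.611² + 0.5²) = 0.7895
|j0.611 + 4.9| = √(0.611² + 4.9²) = 4.938
|j0.611 + 300| = √(0.611² + 300²) = 300
|j0.611 + 4840| = √(0.611² + 4840²) = 4840
|T(j0.611)| = 63 × 0.7895 / (4.938 × 300 × 4840) = 6.9372e-06
20 log₁₀(6.9372e-06) = -103.176 dB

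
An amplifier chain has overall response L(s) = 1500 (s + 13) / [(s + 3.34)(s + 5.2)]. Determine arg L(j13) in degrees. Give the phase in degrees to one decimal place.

∠(j13 + 13) = arctan(13/13) = 45.00°
∠(j13 + 3.34) = arctan(13/3.34) = 75.59°
∠(j13 + 5.2) = arctan(13/5.2) = 68.20°
∠L(j13) = 45.00° − (75.59° + 68.20°) = -98.79°

-98.8 deg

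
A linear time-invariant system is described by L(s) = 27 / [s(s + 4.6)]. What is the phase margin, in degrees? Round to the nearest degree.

Gain crossover: |L(jω)| = 1 at ω ≈ 4.29 rad/s.
∠L(j4.29) = −90° − arctan(4.29/4.6) ≈ -133.01°
PM = 180° + (-133.01°) = 46.99°

47°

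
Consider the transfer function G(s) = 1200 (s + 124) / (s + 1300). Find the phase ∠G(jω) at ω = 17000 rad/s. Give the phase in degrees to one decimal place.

4.0°

∠(j17000 + 124) = arctan(17000/124) = 89.58°
∠(j17000 + 1300) = arctan(17000/1300) = 85.63°
∠G(j17000) = 89.58° − 85.63° = 3.96°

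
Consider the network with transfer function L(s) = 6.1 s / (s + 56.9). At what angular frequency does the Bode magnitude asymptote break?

The single real pole at s = −56.9 gives a corner at ω = 56.9 rad/s.

56.9 rad/s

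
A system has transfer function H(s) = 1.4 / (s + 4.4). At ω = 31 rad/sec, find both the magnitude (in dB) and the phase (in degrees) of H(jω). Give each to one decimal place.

|H| = -27.0 dB, ∠H = -81.9°

|j31 + 4.4| = √(31² + 4.4²) = 31.31
|H(j31)| = 1.4 / 31.31 = 0.044713
20 log₁₀(0.044713) = -26.99 dB
∠(j31 + 4.4) = arctan(31/4.4) = 81.92°
∠H(j31) = −81.92° = -81.92°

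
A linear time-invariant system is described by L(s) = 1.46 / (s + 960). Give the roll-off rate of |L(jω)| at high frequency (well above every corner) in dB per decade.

With 0 zeros and 1 pole, the high-frequency asymptotic slope is 20 × (0 − 1) = -20 dB/decade.

-20 dB/decade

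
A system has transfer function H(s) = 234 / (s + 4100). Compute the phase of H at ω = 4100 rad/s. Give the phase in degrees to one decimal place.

∠(j4100 + 4100) = arctan(4100/4100) = 45.00°
∠H(j4100) = −45.00° = -45.00°

-45.0°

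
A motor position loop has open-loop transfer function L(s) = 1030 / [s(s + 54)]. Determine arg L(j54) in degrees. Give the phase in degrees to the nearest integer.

∠(j54 + 54) = arctan(54/54) = 45.00°
∠(j54) = 90.00°
∠L(j54) = − (45.00° + 90.00°) = -135.00°

-135°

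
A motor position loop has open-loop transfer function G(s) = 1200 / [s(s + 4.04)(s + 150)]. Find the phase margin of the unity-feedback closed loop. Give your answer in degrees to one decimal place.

65.2°

Gain crossover: |G(jω)| = 1 at ω ≈ 1.81 rad s⁻¹.
∠G(j1.81) = −90° − arctan(1.81/4.04) − arctan(1.81/150) ≈ -114.79°
PM = 180° + (-114.79°) = 65.21°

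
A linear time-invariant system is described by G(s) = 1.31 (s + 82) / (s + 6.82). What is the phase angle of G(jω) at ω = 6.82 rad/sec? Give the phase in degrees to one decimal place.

-40.2°

∠(j6.82 + 82) = arctan(6.82/82) = 4.75°
∠(j6.82 + 6.82) = arctan(6.82/6.82) = 45.00°
∠G(j6.82) = 4.75° − 45.00° = -40.25°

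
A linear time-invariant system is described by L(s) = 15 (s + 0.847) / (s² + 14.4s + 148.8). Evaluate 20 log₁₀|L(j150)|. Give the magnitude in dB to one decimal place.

-20.0 dB

|j150 + 0.847| = √(150² + 0.847²) = 150
|(j150)² + 14.4(j150) + 148.8| = |-22351 + j2160| = 2.246e+04
|L(j150)| = 15 × 150 / 2.246e+04 = 0.1002
20 log₁₀(0.1002) = -19.98 dB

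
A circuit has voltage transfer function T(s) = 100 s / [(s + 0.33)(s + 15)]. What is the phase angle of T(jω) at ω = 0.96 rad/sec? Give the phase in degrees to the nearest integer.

∠(j0.96) = 90.00°
∠(j0.96 + 0.33) = arctan(0.96/0.33) = 71.03°
∠(j0.96 + 15) = arctan(0.96/15) = 3.66°
∠T(j0.96) = 90.00° − (71.03° + 3.66°) = 15.31°

15 deg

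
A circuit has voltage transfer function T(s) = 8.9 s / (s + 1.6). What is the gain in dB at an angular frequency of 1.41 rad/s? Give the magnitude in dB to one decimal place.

|j1.41| = 1.41
|j1.41 + 1.6| = √(1.41² + 1.6²) = 2.133
|T(j1.41)| = 8.9 × 1.41 / 2.133 = 5.8843
20 log₁₀(5.8843) = 15.39 dB

15.4 dB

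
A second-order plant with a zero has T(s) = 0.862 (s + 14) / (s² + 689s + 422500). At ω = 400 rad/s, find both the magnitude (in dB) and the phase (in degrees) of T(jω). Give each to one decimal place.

|T| = -60.9 dB, ∠T = 41.6 deg

|j400 + 14| = √(400² + 14²) = 400.2
|(j400)² + 689(j400) + 422500| = |2.625e+05 + j2.756e+05| = 3.806e+05
|T(j400)| = 0.862 × 400.2 / 3.806e+05 = 0.00090648
20 log₁₀(0.00090648) = -60.85 dB
∠(j400 + 14) = arctan(400/14) = 88.00°
∠[(j400)² + 689(j400) + 422500] = ∠[2.625e+05 + j2.756e+05] = 46.39°
∠T(j400) = 88.00° − 46.39° = 41.60°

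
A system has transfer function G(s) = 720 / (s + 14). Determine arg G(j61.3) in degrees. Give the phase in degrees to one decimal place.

∠(j61.3 + 14) = arctan(61.3/14) = 77.14°
∠G(j61.3) = −77.14° = -77.14°

-77.1 deg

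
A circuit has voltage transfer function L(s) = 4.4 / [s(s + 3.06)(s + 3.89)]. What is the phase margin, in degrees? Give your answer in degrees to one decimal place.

77.8°

Gain crossover: |L(jω)| = 1 at ω ≈ 0.365 rad/sec.
∠L(j0.365) = −90° − arctan(0.365/3.06) − arctan(0.365/3.89) ≈ -102.18°
PM = 180° + (-102.18°) = 77.82°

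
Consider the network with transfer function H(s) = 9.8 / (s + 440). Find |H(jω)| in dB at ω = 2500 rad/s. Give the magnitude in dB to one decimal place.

-48.3 dB

|j2500 + 440| = √(2500² + 440²) = 2538
|H(j2500)| = 9.8 / 2538 = 0.0038607
20 log₁₀(0.0038607) = -48.27 dB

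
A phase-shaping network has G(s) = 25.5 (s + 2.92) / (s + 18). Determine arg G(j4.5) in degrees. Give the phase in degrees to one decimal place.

43.0°

∠(j4.5 + 2.92) = arctan(4.5/2.92) = 57.02°
∠(j4.5 + 18) = arctan(4.5/18) = 14.04°
∠G(j4.5) = 57.02° − 14.04° = 42.98°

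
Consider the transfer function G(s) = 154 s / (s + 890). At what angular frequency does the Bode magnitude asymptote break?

The single real pole at s = −890 gives a corner at ω = 890 rad/s.

890 rad/s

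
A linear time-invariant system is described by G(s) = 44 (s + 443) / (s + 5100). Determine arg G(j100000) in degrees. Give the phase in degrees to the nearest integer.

∠(j100000 + 443) = arctan(100000/443) = 89.75°
∠(j100000 + 5100) = arctan(100000/5100) = 87.08°
∠G(j100000) = 89.75° − 87.08° = 2.67°

3°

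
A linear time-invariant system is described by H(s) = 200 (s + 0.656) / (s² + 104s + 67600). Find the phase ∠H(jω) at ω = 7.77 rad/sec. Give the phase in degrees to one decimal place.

84.5°

∠(j7.77 + 0.656) = arctan(7.77/0.656) = 85.17°
∠[(j7.77)² + 104(j7.77) + 67600] = ∠[67540 + j808.08] = 0.69°
∠H(j7.77) = 85.17° − 0.69° = 84.49°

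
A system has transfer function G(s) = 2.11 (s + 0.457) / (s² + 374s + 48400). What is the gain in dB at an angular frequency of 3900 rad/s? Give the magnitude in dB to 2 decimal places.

|j3900 + 0.457| = √(3900² + 0.457²) = 3900
|(j3900)² + 374(j3900) + 48400| = |-1.5162e+07 + j1.4586e+06| = 1.523e+07
|G(j3900)| = 2.11 × 3900 / 1.523e+07 = 0.00054026
20 log₁₀(0.00054026) = -65.348 dB

-65.35 dB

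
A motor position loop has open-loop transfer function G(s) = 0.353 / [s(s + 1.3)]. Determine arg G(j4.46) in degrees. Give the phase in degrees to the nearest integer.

-164 deg

∠(j4.46 + 1.3) = arctan(4.46/1.3) = 73.75°
∠(j4.46) = 90.00°
∠G(j4.46) = − (73.75° + 90.00°) = -163.75°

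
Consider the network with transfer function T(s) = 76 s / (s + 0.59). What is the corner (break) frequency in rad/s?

0.59 rad/s

The single real pole at s = −0.59 gives a corner at ω = 0.59 rad/s.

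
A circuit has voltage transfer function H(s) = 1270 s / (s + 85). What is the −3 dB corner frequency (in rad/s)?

85 rad/s

For a single-pole high-pass, the −3 dB point is at the pole: ω = 85 rad/s.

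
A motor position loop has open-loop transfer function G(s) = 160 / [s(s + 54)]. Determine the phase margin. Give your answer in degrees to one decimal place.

Gain crossover: |G(jω)| = 1 at ω ≈ 2.96 rad/sec.
∠G(j2.96) = −90° − arctan(2.96/54) ≈ -93.14°
PM = 180° + (-93.14°) = 86.86°

86.9°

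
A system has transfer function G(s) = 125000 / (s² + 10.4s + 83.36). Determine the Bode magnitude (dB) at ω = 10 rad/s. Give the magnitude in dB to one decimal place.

61.5 dB

|(j10)² + 10.4(j10) + 83.36| = |-16.64 + j104| = 105.3
|G(j10)| = 125000 / 105.3 = 1186.8
20 log₁₀(1186.8) = 61.49 dB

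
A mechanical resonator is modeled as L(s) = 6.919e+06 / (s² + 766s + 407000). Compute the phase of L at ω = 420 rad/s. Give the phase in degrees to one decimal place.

-54.4°

∠[(j420)² + 766(j420) + 407000] = ∠[2.306e+05 + j3.2172e+05] = 54.37°
∠L(j420) = −54.37° = -54.37°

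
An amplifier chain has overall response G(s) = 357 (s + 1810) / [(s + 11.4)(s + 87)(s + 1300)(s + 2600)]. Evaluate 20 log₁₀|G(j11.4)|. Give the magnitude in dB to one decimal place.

-77.4 dB

|j11.4 + 1810| = √(11.4² + 1810²) = 1810
|j11.4 + 11.4| = √(11.4² + 11.4²) = 16.12
|j11.4 + 87| = √(11.4² + 87²) = 87.74
|j11.4 + 1300| = √(11.4² + 1300²) = 1300
|j11.4 + 2600| = √(11.4² + 2600²) = 2600
|G(j11.4)| = 357 × 1810 / (16.12 × 87.74 × 1300 × 2600) = 0.00013514
20 log₁₀(0.00013514) = -77.38 dB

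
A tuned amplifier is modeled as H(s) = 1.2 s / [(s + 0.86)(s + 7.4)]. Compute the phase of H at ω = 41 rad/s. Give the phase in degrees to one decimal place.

∠(j41) = 90.00°
∠(j41 + 0.86) = arctan(41/0.86) = 88.80°
∠(j41 + 7.4) = arctan(41/7.4) = 79.77°
∠H(j41) = 90.00° − (88.80° + 79.77°) = -78.57°

-78.6 deg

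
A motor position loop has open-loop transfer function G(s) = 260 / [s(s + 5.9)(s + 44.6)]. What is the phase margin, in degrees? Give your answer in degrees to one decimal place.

79.4°

Gain crossover: |G(jω)| = 1 at ω ≈ 0.975 rad s⁻¹.
∠G(j0.975) = −90° − arctan(0.975/5.9) − arctan(0.975/44.6) ≈ -100.63°
PM = 180° + (-100.63°) = 79.37°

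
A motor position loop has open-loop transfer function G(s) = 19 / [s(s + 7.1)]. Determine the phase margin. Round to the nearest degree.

70 deg

Gain crossover: |G(jω)| = 1 at ω ≈ 2.52 rad/s.
∠G(j2.52) = −90° − arctan(2.52/7.1) ≈ -109.55°
PM = 180° + (-109.55°) = 70.45°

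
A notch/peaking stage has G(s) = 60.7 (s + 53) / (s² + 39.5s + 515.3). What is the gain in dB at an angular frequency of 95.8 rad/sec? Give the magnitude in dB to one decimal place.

-3.1 dB

|j95.8 + 53| = √(95.8² + 53²) = 109.5
|(j95.8)² + 39.5(j95.8) + 515.3| = |-8662.3 + j3784.1| = 9453
|G(j95.8)| = 60.7 × 109.5 / 9453 = 0.70303
20 log₁₀(0.70303) = -3.06 dB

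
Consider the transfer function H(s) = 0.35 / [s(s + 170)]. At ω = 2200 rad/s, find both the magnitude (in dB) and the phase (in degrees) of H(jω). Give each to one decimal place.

|j2200 + 170| = √(2200² + 170²) = 2207
|j2200| = 2200
|H(j2200)| = 0.35 / (2207 × 2200) = 7.2099e-08
20 log₁₀(7.2099e-08) = -142.84 dB
∠(j2200 + 170) = arctan(2200/170) = 85.58°
∠(j2200) = 90.00°
∠H(j2200) = − (85.58° + 90.00°) = -175.58°

|H| = -142.8 dB, ∠H = -175.6°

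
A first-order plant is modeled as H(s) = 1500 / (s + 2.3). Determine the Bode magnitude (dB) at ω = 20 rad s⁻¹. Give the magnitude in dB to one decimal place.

|j20 + 2.3| = √(20² + 2.3²) = 20.13
|H(j20)| = 1500 / 20.13 = 74.509
20 log₁₀(74.509) = 37.44 dB

37.4 dB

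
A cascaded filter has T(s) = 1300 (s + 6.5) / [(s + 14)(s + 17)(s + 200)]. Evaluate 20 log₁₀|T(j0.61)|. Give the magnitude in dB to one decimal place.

|j0.61 + 6.5| = √(0.61² + 6.5²) = 6.529
|j0.61 + 14| = √(0.61² + 14²) = 14.01
|j0.61 + 17| = √(0.61² + 17²) = 17.01
|j0.61 + 200| = √(0.61² + 200²) = 200
|T(j0.61)| = 1300 × 6.529 / (14.01 × 17.01 × 200) = 0.17802
20 log₁₀(0.17802) = -14.99 dB

-15.0 dB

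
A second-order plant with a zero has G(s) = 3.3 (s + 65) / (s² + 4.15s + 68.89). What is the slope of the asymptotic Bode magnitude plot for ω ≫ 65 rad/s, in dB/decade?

-20 dB/decade

With 1 zero and 2 poles, the high-frequency asymptotic slope is 20 × (1 − 2) = -20 dB/decade.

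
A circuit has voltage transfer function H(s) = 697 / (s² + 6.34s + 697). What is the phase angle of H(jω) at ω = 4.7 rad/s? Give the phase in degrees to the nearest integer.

-3°

∠[(j4.7)² + 6.34(j4.7) + 697] = ∠[674.91 + j29.798] = 2.53°
∠H(j4.7) = −2.53° = -2.53°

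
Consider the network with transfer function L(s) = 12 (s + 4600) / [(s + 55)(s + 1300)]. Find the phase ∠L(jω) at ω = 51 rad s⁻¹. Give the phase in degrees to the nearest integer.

∠(j51 + 4600) = arctan(51/4600) = 0.64°
∠(j51 + 55) = arctan(51/55) = 42.84°
∠(j51 + 1300) = arctan(51/1300) = 2.25°
∠L(j51) = 0.64° − (42.84° + 2.25°) = -44.45°

-44 deg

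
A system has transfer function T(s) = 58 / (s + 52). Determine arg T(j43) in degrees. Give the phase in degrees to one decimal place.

-39.6°

∠(j43 + 52) = arctan(43/52) = 39.59°
∠T(j43) = −39.59° = -39.59°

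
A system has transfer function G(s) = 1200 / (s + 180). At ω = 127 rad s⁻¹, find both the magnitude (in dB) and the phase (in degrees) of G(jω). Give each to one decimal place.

|j127 + 180| = √(127² + 180²) = 220.3
|G(j127)| = 1200 / 220.3 = 5.4473
20 log₁₀(5.4473) = 14.72 dB
∠(j127 + 180) = arctan(127/180) = 35.21°
∠G(j127) = −35.21° = -35.21°

|G| = 14.7 dB, ∠G = -35.2°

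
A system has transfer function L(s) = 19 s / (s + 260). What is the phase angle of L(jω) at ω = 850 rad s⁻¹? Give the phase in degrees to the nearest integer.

∠(j850) = 90.00°
∠(j850 + 260) = arctan(850/260) = 72.99°
∠L(j850) = 90.00° − 72.99° = 17.01°

17°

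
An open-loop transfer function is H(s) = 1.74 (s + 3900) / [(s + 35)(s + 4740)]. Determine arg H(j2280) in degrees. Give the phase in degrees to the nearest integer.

∠(j2280 + 3900) = arctan(2280/3900) = 30.31°
∠(j2280 + 35) = arctan(2280/35) = 89.12°
∠(j2280 + 4740) = arctan(2280/4740) = 25.69°
∠H(j2280) = 30.31° − (89.12° + 25.69°) = -84.50°

-84 deg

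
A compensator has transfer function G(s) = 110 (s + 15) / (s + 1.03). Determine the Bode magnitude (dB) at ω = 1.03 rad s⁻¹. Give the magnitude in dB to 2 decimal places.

|j1.03 + 15| = √(1.03² + 15²) = 15.04
|j1.03 + 1.03| = √(1.03² + 1.03²) = 1.457
|G(j1.03)| = 110 × 15.04 / 1.457 = 1135.4
20 log₁₀(1135.4) = 61.103 dB

61.10 dB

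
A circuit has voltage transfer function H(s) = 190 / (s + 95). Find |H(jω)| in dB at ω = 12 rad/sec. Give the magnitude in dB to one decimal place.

6.0 dB

|j12 + 95| = √(12² + 95²) = 95.75
|H(j12)| = 190 / 95.75 = 1.9842
20 log₁₀(1.9842) = 5.95 dB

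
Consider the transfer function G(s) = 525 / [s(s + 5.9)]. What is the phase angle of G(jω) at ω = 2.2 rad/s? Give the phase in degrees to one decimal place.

∠(j2.2 + 5.9) = arctan(2.2/5.9) = 20.45°
∠(j2.2) = 90.00°
∠G(j2.2) = − (20.45° + 90.00°) = -110.45°

-110.4°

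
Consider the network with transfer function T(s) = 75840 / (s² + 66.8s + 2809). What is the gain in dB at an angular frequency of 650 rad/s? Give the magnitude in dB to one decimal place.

-14.9 dB

|(j650)² + 66.8(j650) + 2809| = |-4.1969e+05 + j43420| = 4.219e+05
|T(j650)| = 75840 / 4.219e+05 = 0.17974
20 log₁₀(0.17974) = -14.91 dB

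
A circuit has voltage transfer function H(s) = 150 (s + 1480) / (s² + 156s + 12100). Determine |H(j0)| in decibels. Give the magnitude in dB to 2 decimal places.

H(0) = 150 × 1480 / 12100 = 18.347
20 log₁₀(18.347) = 25.271 dB

25.27 dB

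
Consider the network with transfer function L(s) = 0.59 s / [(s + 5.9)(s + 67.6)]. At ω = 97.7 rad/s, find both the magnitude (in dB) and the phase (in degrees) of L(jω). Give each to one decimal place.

|j97.7| = 97.7
|j97.7 + 5.9| = √(97.7² + 5.9²) = 97.88
|j97.7 + 67.6| = √(97.7² + 67.6²) = 118.8
|L(j97.7)| = 0.59 × 97.7 / (97.88 × 118.8) = 0.004957
20 log₁₀(0.004957) = -46.10 dB
∠(j97.7) = 90.00°
∠(j97.7 + 5.9) = arctan(97.7/5.9) = 86.54°
∠(j97.7 + 67.6) = arctan(97.7/67.6) = 55.32°
∠L(j97.7) = 90.00° − (86.54° + 55.32°) = -51.86°

|L| = -46.1 dB, ∠L = -51.9°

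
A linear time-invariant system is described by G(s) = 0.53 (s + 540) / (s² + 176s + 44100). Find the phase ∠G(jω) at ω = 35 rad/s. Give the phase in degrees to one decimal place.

∠(j35 + 540) = arctan(35/540) = 3.71°
∠[(j35)² + 176(j35) + 44100] = ∠[42875 + j6160] = 8.18°
∠G(j35) = 3.71° − 8.18° = -4.47°

-4.5°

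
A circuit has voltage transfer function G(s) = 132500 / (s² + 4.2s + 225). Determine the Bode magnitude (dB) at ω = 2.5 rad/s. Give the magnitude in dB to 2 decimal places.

55.64 dB

|(j2.5)² + 4.2(j2.5) + 225| = |218.75 + j10.5| = 219
|G(j2.5)| = 132500 / 219 = 605.02
20 log₁₀(605.02) = 55.635 dB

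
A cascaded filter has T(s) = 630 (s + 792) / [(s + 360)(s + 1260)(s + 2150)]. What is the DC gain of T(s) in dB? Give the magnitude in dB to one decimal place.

T(0) = 630 × 792 / (360 × 1260 × 2150) = 0.00051163
20 log₁₀(0.00051163) = -65.82 dB

-65.8 dB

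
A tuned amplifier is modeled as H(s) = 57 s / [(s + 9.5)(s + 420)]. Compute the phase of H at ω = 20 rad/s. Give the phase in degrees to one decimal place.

22.7°

∠(j20) = 90.00°
∠(j20 + 9.5) = arctan(20/9.5) = 64.59°
∠(j20 + 420) = arctan(20/420) = 2.73°
∠H(j20) = 90.00° − (64.59° + 2.73°) = 22.68°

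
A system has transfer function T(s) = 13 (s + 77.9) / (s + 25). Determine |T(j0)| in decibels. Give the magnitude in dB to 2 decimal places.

T(0) = 13 × 77.9 / 25 = 40.508
20 log₁₀(40.508) = 32.151 dB

32.15 dB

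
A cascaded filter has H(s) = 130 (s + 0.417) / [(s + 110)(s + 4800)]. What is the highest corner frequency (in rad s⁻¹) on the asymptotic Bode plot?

4800 rad s⁻¹

Break frequencies occur at each pole and zero magnitude: 0.417 rad s⁻¹, 110 rad s⁻¹, 4800 rad s⁻¹.
The highest is 4800 rad s⁻¹.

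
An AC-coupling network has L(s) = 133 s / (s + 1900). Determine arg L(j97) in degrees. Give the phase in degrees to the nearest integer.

87 deg

∠(j97) = 90.00°
∠(j97 + 1900) = arctan(97/1900) = 2.92°
∠L(j97) = 90.00° − 2.92° = 87.08°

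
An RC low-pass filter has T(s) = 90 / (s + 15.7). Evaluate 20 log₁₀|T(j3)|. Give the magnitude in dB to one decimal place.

15.0 dB

|j3 + 15.7| = √(3² + 15.7²) = 15.98
|T(j3)| = 90 / 15.98 = 5.6306
20 log₁₀(5.6306) = 15.01 dB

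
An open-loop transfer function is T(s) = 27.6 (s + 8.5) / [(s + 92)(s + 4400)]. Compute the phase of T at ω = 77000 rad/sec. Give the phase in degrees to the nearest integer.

-87 deg

∠(j77000 + 8.5) = arctan(77000/8.5) = 89.99°
∠(j77000 + 92) = arctan(77000/92) = 89.93°
∠(j77000 + 4400) = arctan(77000/4400) = 86.73°
∠T(j77000) = 89.99° − (89.93° + 86.73°) = -86.67°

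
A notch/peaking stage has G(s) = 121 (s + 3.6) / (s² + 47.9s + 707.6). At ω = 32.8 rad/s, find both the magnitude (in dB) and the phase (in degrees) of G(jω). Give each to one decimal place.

|G| = 7.9 dB, ∠G = -19.5°

|j32.8 + 3.6| = √(32.8² + 3.6²) = 33
|(j32.8)² + 47.9(j32.8) + 707.6| = |-368.24 + j1571.1| = 1614
|G(j32.8)| = 121 × 33 / 1614 = 2.4742
20 log₁₀(2.4742) = 7.87 dB
∠(j32.8 + 3.6) = arctan(32.8/3.6) = 83.74°
∠[(j32.8)² + 47.9(j32.8) + 707.6] = ∠[-368.24 + j1571.1] = 103.19°
∠G(j32.8) = 83.74° − 103.19° = -19.45°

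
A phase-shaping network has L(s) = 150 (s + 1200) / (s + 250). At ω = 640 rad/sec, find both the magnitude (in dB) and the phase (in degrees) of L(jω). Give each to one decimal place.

|j640 + 1200| = √(640² + 1200²) = 1360
|j640 + 250| = √(640² + 250²) = 687.1
|L(j640)| = 150 × 1360 / 687.1 = 296.9
20 log₁₀(296.9) = 49.45 dB
∠(j640 + 1200) = arctan(640/1200) = 28.07°
∠(j640 + 250) = arctan(640/250) = 68.66°
∠L(j640) = 28.07° − 68.66° = -40.59°

|L| = 49.5 dB, ∠L = -40.6°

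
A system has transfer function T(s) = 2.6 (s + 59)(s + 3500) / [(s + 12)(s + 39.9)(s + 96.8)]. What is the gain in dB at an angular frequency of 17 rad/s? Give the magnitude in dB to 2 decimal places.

|j17 + 59| = √(17² + 59²) = 61.4
|j17 + 3500| = √(17² + 3500²) = 3500
|j17 + 12| = √(17² + 12²) = 20.81
|j17 + 39.9| = √(17² + 39.9²) = 43.37
|j17 + 96.8| = √(17² + 96.8²) = 98.28
|T(j17)| = 2.6 × 61.4 × 3500 / (20.81 × 43.37 × 98.28) = 6.2995
20 log₁₀(6.2995) = 15.986 dB

15.99 dB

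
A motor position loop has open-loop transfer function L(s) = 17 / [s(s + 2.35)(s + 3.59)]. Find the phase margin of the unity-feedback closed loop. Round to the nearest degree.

33°

Gain crossover: |L(jω)| = 1 at ω ≈ 1.55 rad/s.
∠L(j1.55) = −90° − arctan(1.55/2.35) − arctan(1.55/3.59) ≈ -146.64°
PM = 180° + (-146.64°) = 33.36°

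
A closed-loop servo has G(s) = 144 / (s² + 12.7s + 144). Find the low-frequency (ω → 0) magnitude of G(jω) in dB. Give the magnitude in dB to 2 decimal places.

0.00 dB

G(0) = 144 / 144 = 1
20 log₁₀(1) = 0.000 dB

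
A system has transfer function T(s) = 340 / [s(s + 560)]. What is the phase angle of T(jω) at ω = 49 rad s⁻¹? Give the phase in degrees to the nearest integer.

-95°

∠(j49 + 560) = arctan(49/560) = 5.00°
∠(j49) = 90.00°
∠T(j49) = − (5.00° + 90.00°) = -95.00°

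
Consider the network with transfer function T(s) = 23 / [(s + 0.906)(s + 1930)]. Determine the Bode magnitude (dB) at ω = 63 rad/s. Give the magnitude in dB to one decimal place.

-74.5 dB

|j63 + 0.906| = √(63² + 0.906²) = 63.01
|j63 + 1930| = √(63² + 1930²) = 1931
|T(j63)| = 23 / (63.01 × 1931) = 0.00018904
20 log₁₀(0.00018904) = -74.47 dB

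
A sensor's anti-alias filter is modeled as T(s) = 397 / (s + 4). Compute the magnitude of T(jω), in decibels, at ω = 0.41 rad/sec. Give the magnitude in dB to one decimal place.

39.9 dB

|j0.41 + 4| = √(0.41² + 4²) = 4.021
|T(j0.41)| = 397 / 4.021 = 98.733
20 log₁₀(98.733) = 39.89 dB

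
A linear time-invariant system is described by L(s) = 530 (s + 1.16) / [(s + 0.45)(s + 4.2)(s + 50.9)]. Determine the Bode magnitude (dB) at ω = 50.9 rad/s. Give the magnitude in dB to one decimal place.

|j50.9 + 1.16| = √(50.9² + 1.16²) = 50.91
|j50.9 + 0.45| = √(50.9² + 0.45²) = 50.9
|j50.9 + 4.2| = √(50.9² + 4.2²) = 51.07
|j50.9 + 50.9| = √(50.9² + 50.9²) = 71.98
|L(j50.9)| = 530 × 50.91 / (50.9 × 51.07 × 71.98) = 0.14419
20 log₁₀(0.14419) = -16.82 dB

-16.8 dB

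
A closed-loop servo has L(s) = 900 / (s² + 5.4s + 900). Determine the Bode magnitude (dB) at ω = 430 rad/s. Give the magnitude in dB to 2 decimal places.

|(j430)² + 5.4(j430) + 900| = |-1.84e+05 + j2322| = 1.84e+05
|L(j430)| = 900 / 1.84e+05 = 0.0048909
20 log₁₀(0.0048909) = -46.212 dB

-46.21 dB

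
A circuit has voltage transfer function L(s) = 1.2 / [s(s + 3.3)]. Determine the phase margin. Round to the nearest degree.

84°

Gain crossover: |L(jω)| = 1 at ω ≈ 0.361 rad/s.
∠L(j0.361) = −90° − arctan(0.361/3.3) ≈ -96.25°
PM = 180° + (-96.25°) = 83.75°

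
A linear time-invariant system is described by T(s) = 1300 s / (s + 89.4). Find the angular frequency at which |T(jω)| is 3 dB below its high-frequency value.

89.4 rad s⁻¹

For a single-pole high-pass, the −3 dB point is at the pole: ω = 89.4 rad s⁻¹.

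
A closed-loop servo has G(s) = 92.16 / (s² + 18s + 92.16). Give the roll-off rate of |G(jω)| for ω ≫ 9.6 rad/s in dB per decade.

-40 dB/decade

With 0 zeros and 2 poles, the high-frequency asymptotic slope is 20 × (0 − 2) = -40 dB/decade.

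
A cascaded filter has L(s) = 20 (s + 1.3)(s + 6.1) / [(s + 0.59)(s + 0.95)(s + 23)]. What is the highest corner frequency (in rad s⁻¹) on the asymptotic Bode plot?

Break frequencies occur at each pole and zero magnitude: 0.59 rad s⁻¹, 0.95 rad s⁻¹, 1.3 rad s⁻¹, 6.1 rad s⁻¹, 23 rad s⁻¹.
The highest is 23 rad s⁻¹.

23 rad s⁻¹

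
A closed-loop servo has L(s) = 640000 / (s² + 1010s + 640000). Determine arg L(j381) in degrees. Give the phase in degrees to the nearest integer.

∠[(j381)² + 1010(j381) + 640000] = ∠[4.9484e+05 + j3.8481e+05] = 37.87°
∠L(j381) = −37.87° = -37.87°

-38°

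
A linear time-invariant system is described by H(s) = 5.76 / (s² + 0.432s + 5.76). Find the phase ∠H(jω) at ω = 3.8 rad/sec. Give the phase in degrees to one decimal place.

∠[(j3.8)² + 0.432(j3.8) + 5.76] = ∠[-8.68 + j1.6416] = 169.29°
∠H(j3.8) = −169.29° = -169.29°

-169.3°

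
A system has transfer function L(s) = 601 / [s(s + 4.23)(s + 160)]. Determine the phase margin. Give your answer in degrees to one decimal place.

78.1°

Gain crossover: |L(jω)| = 1 at ω ≈ 0.87 rad/s.
∠L(j0.87) = −90° − arctan(0.87/4.23) − arctan(0.87/160) ≈ -101.93°
PM = 180° + (-101.93°) = 78.07°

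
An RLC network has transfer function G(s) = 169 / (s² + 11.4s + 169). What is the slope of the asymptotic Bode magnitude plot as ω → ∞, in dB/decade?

-40 dB/decade

With 0 zeros and 2 poles, the high-frequency asymptotic slope is 20 × (0 − 2) = -40 dB/decade.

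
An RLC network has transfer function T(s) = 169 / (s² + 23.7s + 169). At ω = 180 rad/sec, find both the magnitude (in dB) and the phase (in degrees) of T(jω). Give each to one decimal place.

|T| = -45.7 dB, ∠T = -172.5°

|(j180)² + 23.7(j180) + 169| = |-32231 + j4266| = 3.251e+04
|T(j180)| = 169 / 3.251e+04 = 0.0051981
20 log₁₀(0.0051981) = -45.68 dB
∠[(j180)² + 23.7(j180) + 169] = ∠[-32231 + j4266] = 172.46°
∠T(j180) = −172.46° = -172.46°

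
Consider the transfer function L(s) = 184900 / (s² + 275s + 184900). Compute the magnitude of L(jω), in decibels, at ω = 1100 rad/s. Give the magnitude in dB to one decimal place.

-15.2 dB

|(j1100)² + 275(j1100) + 184900| = |-1.0251e+06 + j3.025e+05| = 1.069e+06
|L(j1100)| = 184900 / 1.069e+06 = 0.173
20 log₁₀(0.173) = -15.24 dB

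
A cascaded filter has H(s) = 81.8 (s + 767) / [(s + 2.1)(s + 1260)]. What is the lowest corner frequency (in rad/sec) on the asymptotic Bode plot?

Break frequencies occur at each pole and zero magnitude: 2.1 rad/sec, 767 rad/sec, 1260 rad/sec.
The lowest is 2.1 rad/sec.

2.1 rad/sec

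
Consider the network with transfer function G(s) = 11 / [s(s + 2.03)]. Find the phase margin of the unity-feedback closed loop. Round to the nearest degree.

34°

Gain crossover: |G(jω)| = 1 at ω ≈ 3.02 rad/s.
∠G(j3.02) = −90° − arctan(3.02/2.03) ≈ -146.11°
PM = 180° + (-146.11°) = 33.89°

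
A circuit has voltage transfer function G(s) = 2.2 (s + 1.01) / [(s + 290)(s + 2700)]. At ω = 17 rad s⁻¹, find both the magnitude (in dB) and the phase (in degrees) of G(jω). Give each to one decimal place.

|j17 + 1.01| = √(17² + 1.01²) = 17.03
|j17 + 290| = √(17² + 290²) = 290.5
|j17 + 2700| = √(17² + 2700²) = 2700
|G(j17)| = 2.2 × 17.03 / (290.5 × 2700) = 4.7766e-05
20 log₁₀(4.7766e-05) = -86.42 dB
∠(j17 + 1.01) = arctan(17/1.01) = 86.60°
∠(j17 + 290) = arctan(17/290) = 3.35°
∠(j17 + 2700) = arctan(17/2700) = 0.36°
∠G(j17) = 86.60° − (3.35° + 0.36°) = 82.88°

|G| = -86.4 dB, ∠G = 82.9°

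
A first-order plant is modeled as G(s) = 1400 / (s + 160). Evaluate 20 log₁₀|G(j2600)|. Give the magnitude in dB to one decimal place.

|j2600 + 160| = √(2600² + 160²) = 2605
|G(j2600)| = 1400 / 2605 = 0.53744
20 log₁₀(0.53744) = -5.39 dB

-5.4 dB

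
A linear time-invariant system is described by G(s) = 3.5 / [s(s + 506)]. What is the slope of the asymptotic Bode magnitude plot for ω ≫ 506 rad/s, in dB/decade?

With 0 zeros and 2 poles, the high-frequency asymptotic slope is 20 × (0 − 2) = -40 dB/decade.

-40 dB/decade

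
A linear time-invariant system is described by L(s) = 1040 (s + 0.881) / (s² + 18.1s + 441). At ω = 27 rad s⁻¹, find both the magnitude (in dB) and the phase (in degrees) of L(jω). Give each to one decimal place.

|j27 + 0.881| = √(27² + 0.881²) = 27.01
|(j27)² + 18.1(j27) + 441| = |-288 + j488.7| = 567.2
|L(j27)| = 1040 × 27.01 / 567.2 = 49.528
20 log₁₀(49.528) = 33.90 dB
∠(j27 + 0.881) = arctan(27/0.881) = 88.13°
∠[(j27)² + 18.1(j27) + 441] = ∠[-288 + j488.7] = 120.51°
∠L(j27) = 88.13° − 120.51° = -32.38°

|L| = 33.9 dB, ∠L = -32.4°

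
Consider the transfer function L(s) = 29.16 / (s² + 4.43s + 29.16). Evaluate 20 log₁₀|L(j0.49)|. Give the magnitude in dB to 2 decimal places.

|(j0.49)² + 4.43(j0.49) + 29.16| = |28.92 + j2.1707| = 29
|L(j0.49)| = 29.16 / 29 = 1.0055
20 log₁₀(1.0055) = 0.047 dB

0.05 dB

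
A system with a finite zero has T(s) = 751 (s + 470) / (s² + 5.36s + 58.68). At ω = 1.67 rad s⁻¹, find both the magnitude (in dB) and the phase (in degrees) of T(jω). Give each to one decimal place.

|j1.67 + 470| = √(1.67² + 470²) = 470
|(j1.67)² + 5.36(j1.67) + 58.68| = |55.891 + j8.9512| = 56.6
|T(j1.67)| = 751 × 470 / 56.6 = 6235.9
20 log₁₀(6235.9) = 75.90 dB
∠(j1.67 + 470) = arctan(1.67/470) = 0.20°
∠[(j1.67)² + 5.36(j1.67) + 58.68] = ∠[55.891 + j8.9512] = 9.10°
∠T(j1.67) = 0.20° − 9.10° = -8.90°

|T| = 75.9 dB, ∠T = -8.9°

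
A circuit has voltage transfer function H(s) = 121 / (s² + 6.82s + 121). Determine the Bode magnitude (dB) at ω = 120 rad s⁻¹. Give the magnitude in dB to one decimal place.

-41.5 dB

|(j120)² + 6.82(j120) + 121| = |-14279 + j818.4| = 1.43e+04
|H(j120)| = 121 / 1.43e+04 = 0.0084601
20 log₁₀(0.0084601) = -41.45 dB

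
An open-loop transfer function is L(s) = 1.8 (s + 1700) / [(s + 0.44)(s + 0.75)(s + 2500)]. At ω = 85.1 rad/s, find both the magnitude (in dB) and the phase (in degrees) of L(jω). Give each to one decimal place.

|L| = -75.4 dB, ∠L = -178.3°

|j85.1 + 1700| = √(85.1² + 1700²) = 1702
|j85.1 + 0.44| = √(85.1² + 0.44²) = 85.1
|j85.1 + 0.75| = √(85.1² + 0.75²) = 85.1
|j85.1 + 2500| = √(85.1² + 2500²) = 2501
|L(j85.1)| = 1.8 × 1702 / (85.1 × 85.1 × 2501) = 0.00016912
20 log₁₀(0.00016912) = -75.44 dB
∠(j85.1 + 1700) = arctan(85.1/1700) = 2.87°
∠(j85.1 + 0.44) = arctan(85.1/0.44) = 89.70°
∠(j85.1 + 0.75) = arctan(85.1/0.75) = 89.50°
∠(j85.1 + 2500) = arctan(85.1/2500) = 1.95°
∠L(j85.1) = 2.87° − (89.70° + 89.50° + 1.95°) = -178.28°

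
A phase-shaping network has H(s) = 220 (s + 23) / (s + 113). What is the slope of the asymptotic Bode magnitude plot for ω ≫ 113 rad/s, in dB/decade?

With 1 zero and 1 pole, the high-frequency asymptotic slope is 20 × (1 − 1) = 0 dB/decade.

0 dB/decade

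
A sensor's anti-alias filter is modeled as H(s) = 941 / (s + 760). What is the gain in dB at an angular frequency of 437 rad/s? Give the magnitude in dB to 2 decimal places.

0.61 dB

|j437 + 760| = √(437² + 760²) = 876.7
|H(j437)| = 941 / 876.7 = 1.0734
20 log₁₀(1.0734) = 0.615 dB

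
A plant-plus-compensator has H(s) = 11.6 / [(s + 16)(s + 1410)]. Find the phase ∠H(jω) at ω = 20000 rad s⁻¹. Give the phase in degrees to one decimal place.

∠(j20000 + 16) = arctan(20000/16) = 89.95°
∠(j20000 + 1410) = arctan(20000/1410) = 85.97°
∠H(j20000) = − (89.95° + 85.97°) = -175.92°

-175.9°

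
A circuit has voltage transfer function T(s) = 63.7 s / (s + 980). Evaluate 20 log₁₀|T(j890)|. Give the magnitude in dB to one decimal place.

32.6 dB

|j890| = 890
|j890 + 980| = √(890² + 980²) = 1324
|T(j890)| = 63.7 × 890 / 1324 = 42.825
20 log₁₀(42.825) = 32.63 dB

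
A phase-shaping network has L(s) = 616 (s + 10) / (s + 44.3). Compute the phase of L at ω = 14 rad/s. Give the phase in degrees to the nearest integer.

∠(j14 + 10) = arctan(14/10) = 54.46°
∠(j14 + 44.3) = arctan(14/44.3) = 17.54°
∠L(j14) = 54.46° − 17.54° = 36.92°

37°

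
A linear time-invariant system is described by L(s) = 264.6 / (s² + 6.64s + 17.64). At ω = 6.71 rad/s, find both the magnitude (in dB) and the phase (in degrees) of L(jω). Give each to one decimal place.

|(j6.71)² + 6.64(j6.71) + 17.64| = |-27.384 + j44.554| = 52.3
|L(j6.71)| = 264.6 / 52.3 = 5.0596
20 log₁₀(5.0596) = 14.08 dB
∠[(j6.71)² + 6.64(j6.71) + 17.64] = ∠[-27.384 + j44.554] = 121.58°
∠L(j6.71) = −121.58° = -121.58°

|L| = 14.1 dB, ∠L = -121.6°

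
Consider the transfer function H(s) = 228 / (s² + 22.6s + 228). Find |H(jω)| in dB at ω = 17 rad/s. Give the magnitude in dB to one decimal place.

|(j17)² + 22.6(j17) + 228| = |-61 + j384.2| = 389
|H(j17)| = 228 / 389 = 0.5861
20 log₁₀(0.5861) = -4.64 dB

-4.6 dB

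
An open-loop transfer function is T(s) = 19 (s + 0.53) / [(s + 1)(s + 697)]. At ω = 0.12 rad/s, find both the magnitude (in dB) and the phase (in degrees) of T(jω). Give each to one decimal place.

|T| = -36.6 dB, ∠T = 5.9°

|j0.12 + 0.53| = √(0.12² + 0.53²) = 0.5434
|j0.12 + 1| = √(0.12² + 1²) = 1.007
|j0.12 + 697| = √(0.12² + 697²) = 697
|T(j0.12)| = 19 × 0.5434 / (1.007 × 697) = 0.014708
20 log₁₀(0.014708) = -36.65 dB
∠(j0.12 + 0.53) = arctan(0.12/0.53) = 12.76°
∠(j0.12 + 1) = arctan(0.12/1) = 6.84°
∠(j0.12 + 697) = arctan(0.12/697) = 0.01°
∠T(j0.12) = 12.76° − (6.84° + 0.01°) = 5.90°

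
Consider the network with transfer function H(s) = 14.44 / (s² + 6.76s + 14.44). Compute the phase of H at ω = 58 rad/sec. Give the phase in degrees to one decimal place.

∠[(j58)² + 6.76(j58) + 14.44] = ∠[-3349.6 + j392.08] = 173.32°
∠H(j58) = −173.32° = -173.32°

-173.3 deg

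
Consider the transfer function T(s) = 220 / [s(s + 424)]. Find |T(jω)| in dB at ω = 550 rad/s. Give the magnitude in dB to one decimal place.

-64.8 dB

|j550 + 424| = √(550² + 424²) = 694.5
|j550| = 550
|T(j550)| = 220 / (694.5 × 550) = 0.00057599
20 log₁₀(0.00057599) = -64.79 dB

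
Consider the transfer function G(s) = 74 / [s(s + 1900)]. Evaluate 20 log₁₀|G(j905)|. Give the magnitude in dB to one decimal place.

-88.2 dB

|j905 + 1900| = √(905² + 1900²) = 2105
|j905| = 905
|G(j905)| = 74 / (2105 × 905) = 3.8853e-05
20 log₁₀(3.8853e-05) = -88.21 dB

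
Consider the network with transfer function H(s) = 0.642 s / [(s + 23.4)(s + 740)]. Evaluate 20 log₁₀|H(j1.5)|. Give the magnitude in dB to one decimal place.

-85.1 dB

|j1.5| = 1.5
|j1.5 + 23.4| = √(1.5² + 23.4²) = 23.45
|j1.5 + 740| = √(1.5² + 740²) = 740
|H(j1.5)| = 0.642 × 1.5 / (23.45 × 740) = 5.5499e-05
20 log₁₀(5.5499e-05) = -85.11 dB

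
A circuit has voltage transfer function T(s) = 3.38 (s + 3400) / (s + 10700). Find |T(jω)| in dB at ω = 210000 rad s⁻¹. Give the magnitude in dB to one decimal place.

|j210000 + 3400| = √(210000² + 3400²) = 2.1e+05
|j210000 + 10700| = √(210000² + 10700²) = 2.103e+05
|T(j210000)| = 3.38 × 2.1e+05 / 2.103e+05 = 3.3761
20 log₁₀(3.3761) = 10.57 dB

10.6 dB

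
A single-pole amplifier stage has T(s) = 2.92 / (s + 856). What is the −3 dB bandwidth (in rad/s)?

856 rad/s

For a single-pole low-pass, the −3 dB point is at the pole: ω = 856 rad/s.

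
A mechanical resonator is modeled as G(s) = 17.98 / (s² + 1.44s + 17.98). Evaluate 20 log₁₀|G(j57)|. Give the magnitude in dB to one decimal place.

|(j57)² + 1.44(j57) + 17.98| = |-3231 + j82.08| = 3232
|G(j57)| = 17.98 / 3232 = 0.005563
20 log₁₀(0.005563) = -45.09 dB

-45.1 dB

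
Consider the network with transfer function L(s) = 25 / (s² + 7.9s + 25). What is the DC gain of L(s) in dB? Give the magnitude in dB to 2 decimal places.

0.00 dB

L(0) = 25 / 25 = 1
20 log₁₀(1) = 0.000 dB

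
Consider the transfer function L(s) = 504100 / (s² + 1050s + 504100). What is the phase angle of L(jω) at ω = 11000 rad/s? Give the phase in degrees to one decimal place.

-174.5°

∠[(j11000)² + 1050(j11000) + 504100] = ∠[-1.205e+08 + j1.155e+07] = 174.52°
∠L(j11000) = −174.52° = -174.52°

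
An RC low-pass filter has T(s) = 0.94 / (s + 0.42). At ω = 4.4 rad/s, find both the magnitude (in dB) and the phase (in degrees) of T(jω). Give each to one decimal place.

|j4.4 + 0.42| = √(4.4² + 0.42²) = 4.42
|T(j4.4)| = 0.94 / 4.42 = 0.21267
20 log₁₀(0.21267) = -13.45 dB
∠(j4.4 + 0.42) = arctan(4.4/0.42) = 84.55°
∠T(j4.4) = −84.55° = -84.55°

|T| = -13.4 dB, ∠T = -84.5°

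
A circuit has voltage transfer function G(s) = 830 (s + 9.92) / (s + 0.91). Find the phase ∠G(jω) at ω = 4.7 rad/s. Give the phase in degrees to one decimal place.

∠(j4.7 + 9.92) = arctan(4.7/9.92) = 25.35°
∠(j4.7 + 0.91) = arctan(4.7/0.91) = 79.04°
∠G(j4.7) = 25.35° − 79.04° = -53.69°

-53.7°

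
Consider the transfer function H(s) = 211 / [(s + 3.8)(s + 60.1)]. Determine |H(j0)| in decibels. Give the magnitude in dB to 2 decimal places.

H(0) = 211 / (3.8 × 60.1) = 0.9239
20 log₁₀(0.9239) = -0.688 dB

-0.69 dB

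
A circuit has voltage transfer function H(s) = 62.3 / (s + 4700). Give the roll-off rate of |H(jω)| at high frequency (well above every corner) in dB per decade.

-20 dB/decade

With 0 zeros and 1 pole, the high-frequency asymptotic slope is 20 × (0 − 1) = -20 dB/decade.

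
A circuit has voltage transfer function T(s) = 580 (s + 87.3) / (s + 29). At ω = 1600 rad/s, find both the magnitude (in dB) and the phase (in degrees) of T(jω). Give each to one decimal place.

|j1600 + 87.3| = √(1600² + 87.3²) = 1602
|j1600 + 29| = √(1600² + 29²) = 1600
|T(j1600)| = 580 × 1602 / 1600 = 580.77
20 log₁₀(580.77) = 55.28 dB
∠(j1600 + 87.3) = arctan(1600/87.3) = 86.88°
∠(j1600 + 29) = arctan(1600/29) = 88.96°
∠T(j1600) = 86.88° − 88.96° = -2.08°

|T| = 55.3 dB, ∠T = -2.1°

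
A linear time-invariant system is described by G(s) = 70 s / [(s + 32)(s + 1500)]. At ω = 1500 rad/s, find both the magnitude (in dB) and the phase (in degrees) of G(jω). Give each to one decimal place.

|G| = -29.6 dB, ∠G = -43.8°

|j1500| = 1500
|j1500 + 32| = √(1500² + 32²) = 1500
|j1500 + 1500| = √(1500² + 1500²) = 2121
|G(j1500)| = 70 × 1500 / (1500 × 2121) = 0.032991
20 log₁₀(0.032991) = -29.63 dB
∠(j1500) = 90.00°
∠(j1500 + 32) = arctan(1500/32) = 88.78°
∠(j1500 + 1500) = arctan(1500/1500) = 45.00°
∠G(j1500) = 90.00° − (88.78° + 45.00°) = -43.78°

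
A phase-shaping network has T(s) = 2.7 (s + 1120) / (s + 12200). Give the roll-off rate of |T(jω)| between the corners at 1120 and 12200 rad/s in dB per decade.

20 dB/decade

In this band the factors already past their corner are: zero at 1120; net slope = 20 dB/decade.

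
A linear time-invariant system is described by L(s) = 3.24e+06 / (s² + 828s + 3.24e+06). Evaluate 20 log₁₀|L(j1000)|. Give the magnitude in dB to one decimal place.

2.6 dB

|(j1000)² + 828(j1000) + 3.24e+06| = |2.24e+06 + j8.28e+05| = 2.388e+06
|L(j1000)| = 3.24e+06 / 2.388e+06 = 1.3567
20 log₁₀(1.3567) = 2.65 dB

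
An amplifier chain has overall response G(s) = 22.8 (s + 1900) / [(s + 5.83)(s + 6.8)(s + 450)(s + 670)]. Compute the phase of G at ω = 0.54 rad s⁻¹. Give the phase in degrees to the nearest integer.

-10 deg

∠(j0.54 + 1900) = arctan(0.54/1900) = 0.02°
∠(j0.54 + 5.83) = arctan(0.54/5.83) = 5.29°
∠(j0.54 + 6.8) = arctan(0.54/6.8) = 4.54°
∠(j0.54 + 450) = arctan(0.54/450) = 0.07°
∠(j0.54 + 670) = arctan(0.54/670) = 0.05°
∠G(j0.54) = 0.02° − (5.29° + 4.54° + 0.07° + 0.05°) = -9.93°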